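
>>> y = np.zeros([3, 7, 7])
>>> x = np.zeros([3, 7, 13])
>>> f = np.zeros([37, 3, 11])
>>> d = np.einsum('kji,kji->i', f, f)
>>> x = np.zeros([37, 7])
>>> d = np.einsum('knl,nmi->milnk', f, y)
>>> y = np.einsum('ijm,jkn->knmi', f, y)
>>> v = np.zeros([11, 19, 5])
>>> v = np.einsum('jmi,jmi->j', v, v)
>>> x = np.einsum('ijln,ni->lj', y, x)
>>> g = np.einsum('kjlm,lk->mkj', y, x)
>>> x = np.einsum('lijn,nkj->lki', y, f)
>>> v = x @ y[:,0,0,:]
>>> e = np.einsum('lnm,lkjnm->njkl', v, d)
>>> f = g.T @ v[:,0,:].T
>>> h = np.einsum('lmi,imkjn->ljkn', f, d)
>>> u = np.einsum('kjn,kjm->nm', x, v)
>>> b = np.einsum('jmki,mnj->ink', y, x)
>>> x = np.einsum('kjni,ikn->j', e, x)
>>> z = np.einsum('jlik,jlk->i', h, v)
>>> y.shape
(7, 7, 11, 37)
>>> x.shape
(11,)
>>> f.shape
(7, 7, 7)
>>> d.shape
(7, 7, 11, 3, 37)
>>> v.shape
(7, 3, 37)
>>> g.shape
(37, 7, 7)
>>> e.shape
(3, 11, 7, 7)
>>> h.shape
(7, 3, 11, 37)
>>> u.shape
(7, 37)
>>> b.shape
(37, 3, 11)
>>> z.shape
(11,)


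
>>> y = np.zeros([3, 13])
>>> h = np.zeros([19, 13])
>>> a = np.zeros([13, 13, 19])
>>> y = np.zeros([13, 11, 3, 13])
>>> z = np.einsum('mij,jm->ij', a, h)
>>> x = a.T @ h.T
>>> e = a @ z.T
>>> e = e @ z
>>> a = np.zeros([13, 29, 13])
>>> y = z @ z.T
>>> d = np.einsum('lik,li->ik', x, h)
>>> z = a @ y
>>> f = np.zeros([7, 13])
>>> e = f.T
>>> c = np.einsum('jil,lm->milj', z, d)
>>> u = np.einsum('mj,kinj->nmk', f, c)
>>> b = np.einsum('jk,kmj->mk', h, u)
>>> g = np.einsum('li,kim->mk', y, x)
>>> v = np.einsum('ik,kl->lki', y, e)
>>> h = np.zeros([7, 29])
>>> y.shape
(13, 13)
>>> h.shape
(7, 29)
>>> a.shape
(13, 29, 13)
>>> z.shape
(13, 29, 13)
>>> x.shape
(19, 13, 19)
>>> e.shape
(13, 7)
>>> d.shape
(13, 19)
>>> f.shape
(7, 13)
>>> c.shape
(19, 29, 13, 13)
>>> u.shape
(13, 7, 19)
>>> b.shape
(7, 13)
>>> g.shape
(19, 19)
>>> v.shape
(7, 13, 13)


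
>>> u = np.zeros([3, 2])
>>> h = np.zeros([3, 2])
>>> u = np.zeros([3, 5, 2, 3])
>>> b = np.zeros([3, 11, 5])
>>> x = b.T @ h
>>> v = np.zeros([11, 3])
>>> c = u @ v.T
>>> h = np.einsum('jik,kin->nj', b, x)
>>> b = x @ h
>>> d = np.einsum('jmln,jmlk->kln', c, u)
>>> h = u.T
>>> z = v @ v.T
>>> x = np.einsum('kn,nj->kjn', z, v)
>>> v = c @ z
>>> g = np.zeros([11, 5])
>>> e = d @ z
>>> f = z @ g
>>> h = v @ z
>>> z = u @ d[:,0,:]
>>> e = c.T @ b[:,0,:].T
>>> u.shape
(3, 5, 2, 3)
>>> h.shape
(3, 5, 2, 11)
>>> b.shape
(5, 11, 3)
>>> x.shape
(11, 3, 11)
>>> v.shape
(3, 5, 2, 11)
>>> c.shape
(3, 5, 2, 11)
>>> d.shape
(3, 2, 11)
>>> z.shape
(3, 5, 2, 11)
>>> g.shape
(11, 5)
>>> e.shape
(11, 2, 5, 5)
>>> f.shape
(11, 5)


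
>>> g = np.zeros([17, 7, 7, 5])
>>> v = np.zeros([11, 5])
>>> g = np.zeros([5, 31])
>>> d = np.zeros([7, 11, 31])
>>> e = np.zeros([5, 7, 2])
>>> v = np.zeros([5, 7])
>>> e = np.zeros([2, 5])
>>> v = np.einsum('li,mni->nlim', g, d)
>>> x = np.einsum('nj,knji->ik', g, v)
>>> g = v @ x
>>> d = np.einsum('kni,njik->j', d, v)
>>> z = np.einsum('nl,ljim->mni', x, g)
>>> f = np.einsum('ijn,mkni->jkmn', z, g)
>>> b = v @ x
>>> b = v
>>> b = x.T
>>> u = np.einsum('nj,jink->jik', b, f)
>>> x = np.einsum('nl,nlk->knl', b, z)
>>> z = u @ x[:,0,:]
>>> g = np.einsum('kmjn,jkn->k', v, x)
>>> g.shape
(11,)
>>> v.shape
(11, 5, 31, 7)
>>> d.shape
(5,)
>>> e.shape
(2, 5)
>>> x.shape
(31, 11, 7)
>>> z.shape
(7, 5, 7)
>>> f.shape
(7, 5, 11, 31)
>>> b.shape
(11, 7)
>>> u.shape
(7, 5, 31)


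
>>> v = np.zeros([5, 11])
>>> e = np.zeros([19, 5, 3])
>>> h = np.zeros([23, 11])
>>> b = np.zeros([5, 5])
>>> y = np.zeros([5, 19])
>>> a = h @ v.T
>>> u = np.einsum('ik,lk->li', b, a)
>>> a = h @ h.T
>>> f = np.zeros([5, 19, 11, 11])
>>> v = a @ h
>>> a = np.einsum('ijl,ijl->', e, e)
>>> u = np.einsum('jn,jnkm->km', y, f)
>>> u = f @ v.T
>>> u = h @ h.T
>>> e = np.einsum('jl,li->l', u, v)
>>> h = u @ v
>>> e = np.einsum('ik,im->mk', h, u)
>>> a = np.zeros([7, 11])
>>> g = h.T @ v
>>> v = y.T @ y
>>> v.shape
(19, 19)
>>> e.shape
(23, 11)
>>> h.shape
(23, 11)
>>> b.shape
(5, 5)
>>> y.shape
(5, 19)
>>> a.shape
(7, 11)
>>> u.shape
(23, 23)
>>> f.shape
(5, 19, 11, 11)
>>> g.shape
(11, 11)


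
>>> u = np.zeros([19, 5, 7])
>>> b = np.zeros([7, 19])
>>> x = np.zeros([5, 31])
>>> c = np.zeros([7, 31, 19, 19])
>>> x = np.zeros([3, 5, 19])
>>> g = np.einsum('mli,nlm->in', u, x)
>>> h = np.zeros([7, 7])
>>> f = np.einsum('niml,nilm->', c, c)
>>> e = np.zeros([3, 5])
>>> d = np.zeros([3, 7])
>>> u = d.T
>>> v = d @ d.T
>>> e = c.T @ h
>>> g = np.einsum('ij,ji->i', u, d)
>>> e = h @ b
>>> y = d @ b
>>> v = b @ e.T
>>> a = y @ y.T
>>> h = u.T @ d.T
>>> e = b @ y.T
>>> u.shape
(7, 3)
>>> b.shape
(7, 19)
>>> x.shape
(3, 5, 19)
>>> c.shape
(7, 31, 19, 19)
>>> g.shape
(7,)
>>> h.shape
(3, 3)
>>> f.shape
()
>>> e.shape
(7, 3)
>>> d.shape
(3, 7)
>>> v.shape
(7, 7)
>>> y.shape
(3, 19)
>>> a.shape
(3, 3)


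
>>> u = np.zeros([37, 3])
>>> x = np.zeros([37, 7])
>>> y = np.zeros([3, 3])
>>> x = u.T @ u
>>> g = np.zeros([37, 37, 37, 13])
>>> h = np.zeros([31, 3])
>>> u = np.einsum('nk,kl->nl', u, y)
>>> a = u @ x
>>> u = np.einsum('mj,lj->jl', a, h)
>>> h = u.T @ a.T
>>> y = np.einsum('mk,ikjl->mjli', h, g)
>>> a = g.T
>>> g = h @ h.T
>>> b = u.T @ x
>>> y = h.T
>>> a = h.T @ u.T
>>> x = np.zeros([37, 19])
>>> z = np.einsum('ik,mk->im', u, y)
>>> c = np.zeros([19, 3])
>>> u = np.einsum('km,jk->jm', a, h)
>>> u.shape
(31, 3)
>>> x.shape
(37, 19)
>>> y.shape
(37, 31)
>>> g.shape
(31, 31)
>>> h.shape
(31, 37)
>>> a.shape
(37, 3)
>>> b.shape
(31, 3)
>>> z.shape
(3, 37)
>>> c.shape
(19, 3)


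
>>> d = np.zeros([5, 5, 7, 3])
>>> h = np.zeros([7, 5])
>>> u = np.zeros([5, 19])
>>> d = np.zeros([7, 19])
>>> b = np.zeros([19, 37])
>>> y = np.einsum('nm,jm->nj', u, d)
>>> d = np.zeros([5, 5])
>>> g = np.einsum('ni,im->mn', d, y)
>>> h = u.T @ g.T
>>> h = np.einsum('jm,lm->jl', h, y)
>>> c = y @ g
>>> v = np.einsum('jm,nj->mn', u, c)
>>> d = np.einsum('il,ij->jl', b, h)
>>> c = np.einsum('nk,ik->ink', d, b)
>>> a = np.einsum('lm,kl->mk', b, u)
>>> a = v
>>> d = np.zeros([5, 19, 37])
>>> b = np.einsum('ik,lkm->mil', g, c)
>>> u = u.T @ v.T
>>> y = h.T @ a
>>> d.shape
(5, 19, 37)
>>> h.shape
(19, 5)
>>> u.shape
(19, 19)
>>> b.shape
(37, 7, 19)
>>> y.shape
(5, 5)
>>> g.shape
(7, 5)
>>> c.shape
(19, 5, 37)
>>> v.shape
(19, 5)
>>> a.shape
(19, 5)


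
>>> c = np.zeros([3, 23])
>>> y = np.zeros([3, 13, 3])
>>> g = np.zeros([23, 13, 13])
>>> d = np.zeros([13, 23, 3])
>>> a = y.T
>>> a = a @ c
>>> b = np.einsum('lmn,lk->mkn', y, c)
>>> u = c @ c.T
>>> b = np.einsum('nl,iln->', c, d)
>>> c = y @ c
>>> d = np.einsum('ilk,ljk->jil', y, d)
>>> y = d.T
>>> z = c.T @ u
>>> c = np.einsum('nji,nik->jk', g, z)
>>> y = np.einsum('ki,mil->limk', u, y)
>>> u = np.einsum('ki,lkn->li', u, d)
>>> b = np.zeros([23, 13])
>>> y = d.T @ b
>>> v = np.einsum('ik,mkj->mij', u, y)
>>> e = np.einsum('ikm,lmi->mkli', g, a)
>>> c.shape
(13, 3)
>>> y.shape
(13, 3, 13)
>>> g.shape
(23, 13, 13)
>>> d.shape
(23, 3, 13)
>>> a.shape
(3, 13, 23)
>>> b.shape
(23, 13)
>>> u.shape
(23, 3)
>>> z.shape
(23, 13, 3)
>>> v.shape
(13, 23, 13)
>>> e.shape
(13, 13, 3, 23)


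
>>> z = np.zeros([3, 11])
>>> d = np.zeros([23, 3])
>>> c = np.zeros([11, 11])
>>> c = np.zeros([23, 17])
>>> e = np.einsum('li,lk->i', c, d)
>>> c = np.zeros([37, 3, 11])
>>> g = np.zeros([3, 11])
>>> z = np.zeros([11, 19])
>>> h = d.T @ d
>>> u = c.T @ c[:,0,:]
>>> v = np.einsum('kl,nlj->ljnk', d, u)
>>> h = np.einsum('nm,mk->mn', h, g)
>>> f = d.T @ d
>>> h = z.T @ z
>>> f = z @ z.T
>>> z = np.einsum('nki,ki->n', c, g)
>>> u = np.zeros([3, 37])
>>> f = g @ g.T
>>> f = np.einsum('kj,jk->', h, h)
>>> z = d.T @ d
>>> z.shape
(3, 3)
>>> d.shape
(23, 3)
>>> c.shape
(37, 3, 11)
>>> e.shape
(17,)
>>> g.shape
(3, 11)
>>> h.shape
(19, 19)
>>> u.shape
(3, 37)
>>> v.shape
(3, 11, 11, 23)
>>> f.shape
()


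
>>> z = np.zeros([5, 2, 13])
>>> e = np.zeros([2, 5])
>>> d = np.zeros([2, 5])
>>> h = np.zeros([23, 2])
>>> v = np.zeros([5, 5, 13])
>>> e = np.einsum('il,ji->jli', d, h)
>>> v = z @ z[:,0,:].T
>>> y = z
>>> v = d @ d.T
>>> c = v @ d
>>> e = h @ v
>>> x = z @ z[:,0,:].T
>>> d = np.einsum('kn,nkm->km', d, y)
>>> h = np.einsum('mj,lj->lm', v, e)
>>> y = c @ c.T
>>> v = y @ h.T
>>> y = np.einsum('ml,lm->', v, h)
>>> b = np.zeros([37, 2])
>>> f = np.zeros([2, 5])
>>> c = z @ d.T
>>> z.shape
(5, 2, 13)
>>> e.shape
(23, 2)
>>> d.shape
(2, 13)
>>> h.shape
(23, 2)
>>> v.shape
(2, 23)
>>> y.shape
()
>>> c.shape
(5, 2, 2)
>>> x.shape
(5, 2, 5)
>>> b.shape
(37, 2)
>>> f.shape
(2, 5)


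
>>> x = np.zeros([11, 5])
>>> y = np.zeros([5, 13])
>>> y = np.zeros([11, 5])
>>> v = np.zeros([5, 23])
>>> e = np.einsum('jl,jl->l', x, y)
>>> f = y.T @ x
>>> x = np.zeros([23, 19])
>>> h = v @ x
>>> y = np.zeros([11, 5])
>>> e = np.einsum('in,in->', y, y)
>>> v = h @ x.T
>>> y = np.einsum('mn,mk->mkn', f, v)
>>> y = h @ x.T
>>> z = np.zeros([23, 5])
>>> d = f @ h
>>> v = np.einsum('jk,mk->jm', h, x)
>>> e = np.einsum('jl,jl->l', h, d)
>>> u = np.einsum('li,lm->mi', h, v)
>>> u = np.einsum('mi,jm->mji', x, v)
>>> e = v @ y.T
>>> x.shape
(23, 19)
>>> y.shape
(5, 23)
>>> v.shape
(5, 23)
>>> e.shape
(5, 5)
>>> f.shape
(5, 5)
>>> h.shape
(5, 19)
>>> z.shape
(23, 5)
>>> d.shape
(5, 19)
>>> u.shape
(23, 5, 19)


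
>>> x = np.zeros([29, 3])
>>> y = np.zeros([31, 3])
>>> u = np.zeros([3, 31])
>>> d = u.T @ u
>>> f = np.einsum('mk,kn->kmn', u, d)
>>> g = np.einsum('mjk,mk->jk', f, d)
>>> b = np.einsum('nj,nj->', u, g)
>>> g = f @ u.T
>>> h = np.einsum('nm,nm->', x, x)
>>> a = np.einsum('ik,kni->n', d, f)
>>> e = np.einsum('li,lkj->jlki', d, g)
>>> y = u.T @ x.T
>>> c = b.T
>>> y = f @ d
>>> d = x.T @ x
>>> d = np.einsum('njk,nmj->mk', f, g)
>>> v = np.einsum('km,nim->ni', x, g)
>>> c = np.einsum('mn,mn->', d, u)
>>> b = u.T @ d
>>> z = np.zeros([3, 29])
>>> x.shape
(29, 3)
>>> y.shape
(31, 3, 31)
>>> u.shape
(3, 31)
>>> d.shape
(3, 31)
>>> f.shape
(31, 3, 31)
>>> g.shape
(31, 3, 3)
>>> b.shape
(31, 31)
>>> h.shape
()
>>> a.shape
(3,)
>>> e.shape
(3, 31, 3, 31)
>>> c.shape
()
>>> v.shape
(31, 3)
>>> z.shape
(3, 29)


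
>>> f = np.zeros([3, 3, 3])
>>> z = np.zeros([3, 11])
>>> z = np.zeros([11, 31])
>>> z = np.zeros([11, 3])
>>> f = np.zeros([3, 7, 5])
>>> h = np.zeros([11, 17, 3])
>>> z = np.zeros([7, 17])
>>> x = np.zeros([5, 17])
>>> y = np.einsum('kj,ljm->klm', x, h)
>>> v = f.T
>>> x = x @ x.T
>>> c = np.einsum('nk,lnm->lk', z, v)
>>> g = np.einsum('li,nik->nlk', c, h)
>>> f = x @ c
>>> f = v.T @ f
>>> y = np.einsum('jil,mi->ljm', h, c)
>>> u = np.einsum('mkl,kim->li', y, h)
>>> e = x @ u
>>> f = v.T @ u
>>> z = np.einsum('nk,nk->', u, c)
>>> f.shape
(3, 7, 17)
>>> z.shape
()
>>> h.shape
(11, 17, 3)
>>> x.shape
(5, 5)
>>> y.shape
(3, 11, 5)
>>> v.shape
(5, 7, 3)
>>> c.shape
(5, 17)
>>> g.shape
(11, 5, 3)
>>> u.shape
(5, 17)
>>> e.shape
(5, 17)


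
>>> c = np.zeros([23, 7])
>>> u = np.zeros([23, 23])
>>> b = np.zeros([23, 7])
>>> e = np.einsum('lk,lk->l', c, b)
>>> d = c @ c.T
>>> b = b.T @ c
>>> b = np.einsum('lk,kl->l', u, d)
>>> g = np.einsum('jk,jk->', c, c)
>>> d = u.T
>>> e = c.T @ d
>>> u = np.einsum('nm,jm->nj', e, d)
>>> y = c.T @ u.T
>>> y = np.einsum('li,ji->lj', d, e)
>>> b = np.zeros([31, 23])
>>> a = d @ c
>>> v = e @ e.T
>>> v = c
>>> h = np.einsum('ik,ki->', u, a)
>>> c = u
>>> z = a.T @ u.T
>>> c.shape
(7, 23)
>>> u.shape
(7, 23)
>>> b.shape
(31, 23)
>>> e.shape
(7, 23)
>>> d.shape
(23, 23)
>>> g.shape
()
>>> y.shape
(23, 7)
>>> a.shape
(23, 7)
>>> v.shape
(23, 7)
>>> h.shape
()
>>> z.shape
(7, 7)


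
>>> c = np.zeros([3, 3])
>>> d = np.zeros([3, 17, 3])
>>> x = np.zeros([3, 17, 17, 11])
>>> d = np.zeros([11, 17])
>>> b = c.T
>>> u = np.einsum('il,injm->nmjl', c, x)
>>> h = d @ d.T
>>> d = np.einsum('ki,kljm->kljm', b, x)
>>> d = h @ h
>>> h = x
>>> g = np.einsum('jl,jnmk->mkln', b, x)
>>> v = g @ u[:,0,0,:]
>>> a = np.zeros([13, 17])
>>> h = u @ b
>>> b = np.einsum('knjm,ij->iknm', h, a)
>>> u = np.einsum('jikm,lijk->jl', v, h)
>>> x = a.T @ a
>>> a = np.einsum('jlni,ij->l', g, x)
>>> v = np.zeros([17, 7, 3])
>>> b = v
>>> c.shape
(3, 3)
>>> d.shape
(11, 11)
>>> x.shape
(17, 17)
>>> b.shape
(17, 7, 3)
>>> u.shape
(17, 17)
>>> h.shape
(17, 11, 17, 3)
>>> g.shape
(17, 11, 3, 17)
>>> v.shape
(17, 7, 3)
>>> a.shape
(11,)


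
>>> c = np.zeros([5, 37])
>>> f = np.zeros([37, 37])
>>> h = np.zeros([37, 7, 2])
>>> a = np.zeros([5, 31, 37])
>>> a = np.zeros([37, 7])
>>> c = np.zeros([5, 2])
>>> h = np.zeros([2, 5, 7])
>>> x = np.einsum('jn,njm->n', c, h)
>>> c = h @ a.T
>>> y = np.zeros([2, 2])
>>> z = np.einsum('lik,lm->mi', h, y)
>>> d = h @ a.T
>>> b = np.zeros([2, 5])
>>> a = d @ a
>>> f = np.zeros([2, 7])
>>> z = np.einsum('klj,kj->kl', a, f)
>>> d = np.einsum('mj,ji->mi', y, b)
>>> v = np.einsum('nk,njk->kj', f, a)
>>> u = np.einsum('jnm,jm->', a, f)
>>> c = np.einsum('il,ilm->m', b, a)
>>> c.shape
(7,)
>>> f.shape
(2, 7)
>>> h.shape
(2, 5, 7)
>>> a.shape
(2, 5, 7)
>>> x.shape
(2,)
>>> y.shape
(2, 2)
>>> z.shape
(2, 5)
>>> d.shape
(2, 5)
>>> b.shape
(2, 5)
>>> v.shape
(7, 5)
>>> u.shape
()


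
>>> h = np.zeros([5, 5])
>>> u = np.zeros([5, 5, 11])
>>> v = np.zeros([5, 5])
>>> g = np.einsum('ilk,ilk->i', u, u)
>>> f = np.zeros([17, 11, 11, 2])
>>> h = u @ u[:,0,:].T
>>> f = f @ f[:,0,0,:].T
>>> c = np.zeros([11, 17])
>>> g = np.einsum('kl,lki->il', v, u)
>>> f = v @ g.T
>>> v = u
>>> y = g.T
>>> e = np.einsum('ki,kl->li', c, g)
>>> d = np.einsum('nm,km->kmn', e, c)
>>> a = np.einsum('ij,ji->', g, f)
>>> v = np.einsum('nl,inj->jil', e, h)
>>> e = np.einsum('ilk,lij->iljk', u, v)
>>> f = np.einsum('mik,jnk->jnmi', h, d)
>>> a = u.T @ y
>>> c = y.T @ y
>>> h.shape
(5, 5, 5)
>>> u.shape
(5, 5, 11)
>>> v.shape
(5, 5, 17)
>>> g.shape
(11, 5)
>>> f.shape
(11, 17, 5, 5)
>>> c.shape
(11, 11)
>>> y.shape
(5, 11)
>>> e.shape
(5, 5, 17, 11)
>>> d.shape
(11, 17, 5)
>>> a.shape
(11, 5, 11)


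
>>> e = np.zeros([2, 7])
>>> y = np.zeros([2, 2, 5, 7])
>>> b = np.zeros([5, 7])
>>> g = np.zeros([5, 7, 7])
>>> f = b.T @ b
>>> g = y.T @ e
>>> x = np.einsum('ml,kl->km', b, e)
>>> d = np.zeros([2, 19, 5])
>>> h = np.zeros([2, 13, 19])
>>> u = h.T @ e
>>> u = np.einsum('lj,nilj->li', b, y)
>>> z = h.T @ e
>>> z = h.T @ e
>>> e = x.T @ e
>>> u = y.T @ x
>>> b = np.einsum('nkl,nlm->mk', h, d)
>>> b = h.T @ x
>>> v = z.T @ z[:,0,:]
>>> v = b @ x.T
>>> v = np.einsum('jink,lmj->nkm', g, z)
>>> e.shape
(5, 7)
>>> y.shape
(2, 2, 5, 7)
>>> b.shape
(19, 13, 5)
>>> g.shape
(7, 5, 2, 7)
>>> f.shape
(7, 7)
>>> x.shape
(2, 5)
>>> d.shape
(2, 19, 5)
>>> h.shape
(2, 13, 19)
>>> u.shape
(7, 5, 2, 5)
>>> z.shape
(19, 13, 7)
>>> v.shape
(2, 7, 13)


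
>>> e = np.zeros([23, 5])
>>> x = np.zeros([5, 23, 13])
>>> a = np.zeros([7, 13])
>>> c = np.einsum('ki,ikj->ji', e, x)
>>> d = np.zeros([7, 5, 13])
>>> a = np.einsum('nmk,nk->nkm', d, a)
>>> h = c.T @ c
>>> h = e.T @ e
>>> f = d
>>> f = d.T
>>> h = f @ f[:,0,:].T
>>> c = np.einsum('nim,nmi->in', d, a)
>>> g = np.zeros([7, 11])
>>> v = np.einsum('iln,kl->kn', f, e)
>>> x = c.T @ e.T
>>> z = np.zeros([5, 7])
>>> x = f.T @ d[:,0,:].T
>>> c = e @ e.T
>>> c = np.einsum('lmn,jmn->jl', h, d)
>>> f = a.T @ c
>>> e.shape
(23, 5)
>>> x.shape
(7, 5, 7)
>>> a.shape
(7, 13, 5)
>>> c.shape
(7, 13)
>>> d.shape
(7, 5, 13)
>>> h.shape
(13, 5, 13)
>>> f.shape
(5, 13, 13)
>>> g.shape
(7, 11)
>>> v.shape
(23, 7)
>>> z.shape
(5, 7)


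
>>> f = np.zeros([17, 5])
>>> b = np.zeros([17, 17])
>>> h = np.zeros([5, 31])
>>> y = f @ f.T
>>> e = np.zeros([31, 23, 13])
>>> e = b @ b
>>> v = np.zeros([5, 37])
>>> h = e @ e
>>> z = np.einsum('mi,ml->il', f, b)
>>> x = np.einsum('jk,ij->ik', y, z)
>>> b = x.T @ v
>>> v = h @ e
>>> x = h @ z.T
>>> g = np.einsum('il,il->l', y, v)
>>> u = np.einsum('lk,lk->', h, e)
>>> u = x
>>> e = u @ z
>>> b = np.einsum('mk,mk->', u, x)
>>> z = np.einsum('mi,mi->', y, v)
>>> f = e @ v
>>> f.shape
(17, 17)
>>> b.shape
()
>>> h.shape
(17, 17)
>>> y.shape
(17, 17)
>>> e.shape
(17, 17)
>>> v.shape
(17, 17)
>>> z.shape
()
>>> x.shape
(17, 5)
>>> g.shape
(17,)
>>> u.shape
(17, 5)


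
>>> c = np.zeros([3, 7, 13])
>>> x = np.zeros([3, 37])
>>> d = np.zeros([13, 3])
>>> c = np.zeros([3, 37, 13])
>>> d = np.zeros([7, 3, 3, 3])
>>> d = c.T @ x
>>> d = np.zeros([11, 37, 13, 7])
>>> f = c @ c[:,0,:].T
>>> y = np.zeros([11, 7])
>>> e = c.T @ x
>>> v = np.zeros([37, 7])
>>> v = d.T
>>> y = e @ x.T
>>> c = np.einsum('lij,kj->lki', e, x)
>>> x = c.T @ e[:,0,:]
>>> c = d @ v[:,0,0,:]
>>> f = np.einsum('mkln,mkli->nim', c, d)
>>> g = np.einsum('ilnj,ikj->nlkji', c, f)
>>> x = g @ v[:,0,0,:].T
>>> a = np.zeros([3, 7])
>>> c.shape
(11, 37, 13, 11)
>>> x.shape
(13, 37, 7, 11, 7)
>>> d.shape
(11, 37, 13, 7)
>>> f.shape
(11, 7, 11)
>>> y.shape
(13, 37, 3)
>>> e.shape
(13, 37, 37)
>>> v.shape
(7, 13, 37, 11)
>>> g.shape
(13, 37, 7, 11, 11)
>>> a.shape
(3, 7)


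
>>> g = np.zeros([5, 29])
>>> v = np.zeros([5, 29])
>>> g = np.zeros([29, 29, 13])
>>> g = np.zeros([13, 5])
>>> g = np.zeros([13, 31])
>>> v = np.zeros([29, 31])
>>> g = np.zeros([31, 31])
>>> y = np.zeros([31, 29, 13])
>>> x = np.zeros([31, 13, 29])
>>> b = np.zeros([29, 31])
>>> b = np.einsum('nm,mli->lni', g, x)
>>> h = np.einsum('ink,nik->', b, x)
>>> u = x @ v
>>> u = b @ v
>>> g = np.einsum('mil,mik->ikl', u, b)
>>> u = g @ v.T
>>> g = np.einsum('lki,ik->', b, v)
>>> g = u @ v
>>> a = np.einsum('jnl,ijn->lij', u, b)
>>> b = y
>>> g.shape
(31, 29, 31)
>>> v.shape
(29, 31)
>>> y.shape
(31, 29, 13)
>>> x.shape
(31, 13, 29)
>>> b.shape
(31, 29, 13)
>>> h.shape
()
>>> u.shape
(31, 29, 29)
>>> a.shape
(29, 13, 31)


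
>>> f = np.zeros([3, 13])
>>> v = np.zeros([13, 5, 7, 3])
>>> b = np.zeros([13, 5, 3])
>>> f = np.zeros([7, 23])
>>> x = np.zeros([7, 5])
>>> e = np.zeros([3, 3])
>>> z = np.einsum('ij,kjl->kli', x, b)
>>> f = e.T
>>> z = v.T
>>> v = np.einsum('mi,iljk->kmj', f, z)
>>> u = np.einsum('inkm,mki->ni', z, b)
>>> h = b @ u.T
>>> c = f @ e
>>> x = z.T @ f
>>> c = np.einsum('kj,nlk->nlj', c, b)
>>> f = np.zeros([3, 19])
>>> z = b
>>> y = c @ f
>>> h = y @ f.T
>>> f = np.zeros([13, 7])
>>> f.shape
(13, 7)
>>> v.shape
(13, 3, 5)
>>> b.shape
(13, 5, 3)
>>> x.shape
(13, 5, 7, 3)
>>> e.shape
(3, 3)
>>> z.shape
(13, 5, 3)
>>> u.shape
(7, 3)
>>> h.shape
(13, 5, 3)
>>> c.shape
(13, 5, 3)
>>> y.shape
(13, 5, 19)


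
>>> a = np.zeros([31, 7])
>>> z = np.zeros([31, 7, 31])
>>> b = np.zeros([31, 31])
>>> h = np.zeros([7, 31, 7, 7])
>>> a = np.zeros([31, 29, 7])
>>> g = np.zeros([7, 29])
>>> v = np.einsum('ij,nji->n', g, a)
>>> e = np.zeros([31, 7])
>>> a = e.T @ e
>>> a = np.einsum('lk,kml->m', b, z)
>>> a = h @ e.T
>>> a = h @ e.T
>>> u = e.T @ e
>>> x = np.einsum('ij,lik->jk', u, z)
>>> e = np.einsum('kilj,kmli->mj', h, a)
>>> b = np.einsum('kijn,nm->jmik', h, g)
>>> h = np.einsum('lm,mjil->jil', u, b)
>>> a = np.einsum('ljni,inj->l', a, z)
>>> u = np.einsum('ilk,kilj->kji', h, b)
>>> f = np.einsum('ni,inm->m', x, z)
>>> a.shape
(7,)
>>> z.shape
(31, 7, 31)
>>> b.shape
(7, 29, 31, 7)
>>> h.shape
(29, 31, 7)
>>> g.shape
(7, 29)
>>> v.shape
(31,)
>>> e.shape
(31, 7)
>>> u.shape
(7, 7, 29)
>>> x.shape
(7, 31)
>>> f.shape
(31,)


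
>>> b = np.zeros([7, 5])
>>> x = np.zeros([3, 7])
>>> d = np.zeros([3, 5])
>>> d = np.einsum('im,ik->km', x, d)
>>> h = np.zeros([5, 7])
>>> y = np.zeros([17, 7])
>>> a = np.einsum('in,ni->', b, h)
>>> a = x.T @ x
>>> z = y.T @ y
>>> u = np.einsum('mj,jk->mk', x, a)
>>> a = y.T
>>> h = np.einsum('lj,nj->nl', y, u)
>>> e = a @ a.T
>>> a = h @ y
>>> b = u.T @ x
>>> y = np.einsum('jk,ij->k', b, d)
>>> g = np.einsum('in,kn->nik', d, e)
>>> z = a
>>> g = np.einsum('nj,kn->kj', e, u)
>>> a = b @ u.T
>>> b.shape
(7, 7)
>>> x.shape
(3, 7)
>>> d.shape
(5, 7)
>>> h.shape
(3, 17)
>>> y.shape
(7,)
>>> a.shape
(7, 3)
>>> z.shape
(3, 7)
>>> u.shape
(3, 7)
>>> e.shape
(7, 7)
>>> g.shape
(3, 7)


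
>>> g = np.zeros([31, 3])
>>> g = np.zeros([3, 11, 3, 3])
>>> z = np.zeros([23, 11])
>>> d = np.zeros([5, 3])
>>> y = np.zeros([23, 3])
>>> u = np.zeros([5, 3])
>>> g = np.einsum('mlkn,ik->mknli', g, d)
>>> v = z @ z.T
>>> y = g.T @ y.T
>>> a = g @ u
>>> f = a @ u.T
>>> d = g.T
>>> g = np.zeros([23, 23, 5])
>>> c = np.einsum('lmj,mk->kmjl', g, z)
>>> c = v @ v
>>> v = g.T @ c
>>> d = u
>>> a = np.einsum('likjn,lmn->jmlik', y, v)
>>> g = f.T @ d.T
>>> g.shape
(5, 11, 3, 3, 5)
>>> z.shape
(23, 11)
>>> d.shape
(5, 3)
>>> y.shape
(5, 11, 3, 3, 23)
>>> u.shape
(5, 3)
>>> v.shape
(5, 23, 23)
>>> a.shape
(3, 23, 5, 11, 3)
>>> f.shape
(3, 3, 3, 11, 5)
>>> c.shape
(23, 23)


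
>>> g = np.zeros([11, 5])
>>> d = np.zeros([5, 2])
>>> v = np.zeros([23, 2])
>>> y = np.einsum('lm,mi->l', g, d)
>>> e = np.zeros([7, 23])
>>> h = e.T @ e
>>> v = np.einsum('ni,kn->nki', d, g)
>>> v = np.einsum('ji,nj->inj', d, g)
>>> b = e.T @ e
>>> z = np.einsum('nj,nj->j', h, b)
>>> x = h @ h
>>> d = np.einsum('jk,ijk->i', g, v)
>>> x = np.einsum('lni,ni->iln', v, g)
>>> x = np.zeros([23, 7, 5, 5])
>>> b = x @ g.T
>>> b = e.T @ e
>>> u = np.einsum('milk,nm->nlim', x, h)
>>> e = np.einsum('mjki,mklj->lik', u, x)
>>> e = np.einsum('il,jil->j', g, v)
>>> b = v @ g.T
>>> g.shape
(11, 5)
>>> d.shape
(2,)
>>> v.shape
(2, 11, 5)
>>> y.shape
(11,)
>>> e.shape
(2,)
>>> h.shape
(23, 23)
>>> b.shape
(2, 11, 11)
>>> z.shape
(23,)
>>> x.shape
(23, 7, 5, 5)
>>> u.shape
(23, 5, 7, 23)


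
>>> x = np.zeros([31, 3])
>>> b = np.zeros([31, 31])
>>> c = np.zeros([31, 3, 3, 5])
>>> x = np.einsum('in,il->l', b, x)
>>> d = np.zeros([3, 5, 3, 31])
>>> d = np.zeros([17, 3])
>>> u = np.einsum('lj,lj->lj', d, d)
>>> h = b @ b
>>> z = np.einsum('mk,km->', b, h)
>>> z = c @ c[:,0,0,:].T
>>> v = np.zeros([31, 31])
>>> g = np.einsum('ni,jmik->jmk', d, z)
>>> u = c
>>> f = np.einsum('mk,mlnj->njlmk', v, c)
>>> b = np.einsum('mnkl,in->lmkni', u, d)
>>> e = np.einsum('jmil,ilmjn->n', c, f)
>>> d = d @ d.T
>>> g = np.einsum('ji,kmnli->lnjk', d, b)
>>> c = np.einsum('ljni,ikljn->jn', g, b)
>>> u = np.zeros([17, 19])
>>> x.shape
(3,)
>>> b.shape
(5, 31, 3, 3, 17)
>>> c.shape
(3, 17)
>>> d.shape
(17, 17)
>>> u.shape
(17, 19)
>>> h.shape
(31, 31)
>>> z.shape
(31, 3, 3, 31)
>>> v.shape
(31, 31)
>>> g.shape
(3, 3, 17, 5)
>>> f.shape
(3, 5, 3, 31, 31)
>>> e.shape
(31,)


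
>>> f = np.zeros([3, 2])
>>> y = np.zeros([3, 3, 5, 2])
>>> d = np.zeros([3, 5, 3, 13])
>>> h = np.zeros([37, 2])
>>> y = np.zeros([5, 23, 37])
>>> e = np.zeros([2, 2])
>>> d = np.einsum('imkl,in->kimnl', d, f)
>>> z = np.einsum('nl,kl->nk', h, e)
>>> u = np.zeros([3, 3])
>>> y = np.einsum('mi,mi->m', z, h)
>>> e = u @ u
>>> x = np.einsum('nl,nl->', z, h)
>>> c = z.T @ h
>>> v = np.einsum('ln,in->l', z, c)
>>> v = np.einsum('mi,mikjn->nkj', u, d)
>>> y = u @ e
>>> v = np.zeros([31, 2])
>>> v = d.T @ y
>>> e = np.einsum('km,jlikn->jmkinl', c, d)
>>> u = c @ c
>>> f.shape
(3, 2)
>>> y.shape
(3, 3)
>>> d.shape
(3, 3, 5, 2, 13)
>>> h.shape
(37, 2)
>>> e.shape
(3, 2, 2, 5, 13, 3)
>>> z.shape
(37, 2)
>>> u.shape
(2, 2)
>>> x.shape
()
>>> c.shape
(2, 2)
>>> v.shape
(13, 2, 5, 3, 3)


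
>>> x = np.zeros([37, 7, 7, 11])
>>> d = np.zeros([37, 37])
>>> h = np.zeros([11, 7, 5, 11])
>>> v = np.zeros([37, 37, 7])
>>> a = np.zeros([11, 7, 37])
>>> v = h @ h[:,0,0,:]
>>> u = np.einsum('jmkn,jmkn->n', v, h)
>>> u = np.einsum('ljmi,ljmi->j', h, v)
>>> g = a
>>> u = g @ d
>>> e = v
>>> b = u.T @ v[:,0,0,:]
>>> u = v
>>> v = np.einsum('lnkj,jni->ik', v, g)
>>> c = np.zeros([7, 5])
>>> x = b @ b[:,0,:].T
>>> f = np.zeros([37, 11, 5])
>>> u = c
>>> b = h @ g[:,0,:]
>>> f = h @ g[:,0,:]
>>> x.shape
(37, 7, 37)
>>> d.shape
(37, 37)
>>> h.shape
(11, 7, 5, 11)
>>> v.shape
(37, 5)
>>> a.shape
(11, 7, 37)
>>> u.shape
(7, 5)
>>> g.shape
(11, 7, 37)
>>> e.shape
(11, 7, 5, 11)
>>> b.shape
(11, 7, 5, 37)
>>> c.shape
(7, 5)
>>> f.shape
(11, 7, 5, 37)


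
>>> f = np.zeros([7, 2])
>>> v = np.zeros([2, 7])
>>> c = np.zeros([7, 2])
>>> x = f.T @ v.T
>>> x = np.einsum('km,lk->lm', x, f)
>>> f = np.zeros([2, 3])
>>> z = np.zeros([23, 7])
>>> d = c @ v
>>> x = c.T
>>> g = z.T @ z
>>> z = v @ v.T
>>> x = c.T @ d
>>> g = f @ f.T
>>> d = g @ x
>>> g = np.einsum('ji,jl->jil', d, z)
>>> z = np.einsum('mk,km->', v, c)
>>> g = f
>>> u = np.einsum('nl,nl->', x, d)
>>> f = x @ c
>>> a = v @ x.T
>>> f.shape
(2, 2)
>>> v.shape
(2, 7)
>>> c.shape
(7, 2)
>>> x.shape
(2, 7)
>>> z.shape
()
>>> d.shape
(2, 7)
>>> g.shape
(2, 3)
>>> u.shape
()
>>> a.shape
(2, 2)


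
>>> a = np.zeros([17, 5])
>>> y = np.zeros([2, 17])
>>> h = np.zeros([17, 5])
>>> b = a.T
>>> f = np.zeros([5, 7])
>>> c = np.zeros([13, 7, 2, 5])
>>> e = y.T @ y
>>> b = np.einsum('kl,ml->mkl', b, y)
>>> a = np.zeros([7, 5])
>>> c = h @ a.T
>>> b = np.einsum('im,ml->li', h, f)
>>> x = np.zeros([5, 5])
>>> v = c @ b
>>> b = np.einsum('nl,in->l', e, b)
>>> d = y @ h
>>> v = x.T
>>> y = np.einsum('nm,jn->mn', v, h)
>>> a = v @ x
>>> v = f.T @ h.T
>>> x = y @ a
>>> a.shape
(5, 5)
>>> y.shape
(5, 5)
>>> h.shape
(17, 5)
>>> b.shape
(17,)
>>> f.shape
(5, 7)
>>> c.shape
(17, 7)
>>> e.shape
(17, 17)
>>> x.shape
(5, 5)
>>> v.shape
(7, 17)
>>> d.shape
(2, 5)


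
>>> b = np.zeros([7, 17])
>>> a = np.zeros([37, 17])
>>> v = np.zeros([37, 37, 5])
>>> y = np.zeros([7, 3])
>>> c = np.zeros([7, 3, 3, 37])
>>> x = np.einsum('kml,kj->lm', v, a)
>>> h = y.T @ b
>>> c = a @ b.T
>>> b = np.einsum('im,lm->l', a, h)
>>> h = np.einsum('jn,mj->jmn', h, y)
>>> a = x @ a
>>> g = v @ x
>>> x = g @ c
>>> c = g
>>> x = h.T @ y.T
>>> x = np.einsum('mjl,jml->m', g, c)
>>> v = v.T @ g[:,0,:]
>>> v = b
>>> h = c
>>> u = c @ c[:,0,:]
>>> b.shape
(3,)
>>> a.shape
(5, 17)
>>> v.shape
(3,)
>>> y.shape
(7, 3)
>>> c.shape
(37, 37, 37)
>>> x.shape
(37,)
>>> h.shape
(37, 37, 37)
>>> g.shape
(37, 37, 37)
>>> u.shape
(37, 37, 37)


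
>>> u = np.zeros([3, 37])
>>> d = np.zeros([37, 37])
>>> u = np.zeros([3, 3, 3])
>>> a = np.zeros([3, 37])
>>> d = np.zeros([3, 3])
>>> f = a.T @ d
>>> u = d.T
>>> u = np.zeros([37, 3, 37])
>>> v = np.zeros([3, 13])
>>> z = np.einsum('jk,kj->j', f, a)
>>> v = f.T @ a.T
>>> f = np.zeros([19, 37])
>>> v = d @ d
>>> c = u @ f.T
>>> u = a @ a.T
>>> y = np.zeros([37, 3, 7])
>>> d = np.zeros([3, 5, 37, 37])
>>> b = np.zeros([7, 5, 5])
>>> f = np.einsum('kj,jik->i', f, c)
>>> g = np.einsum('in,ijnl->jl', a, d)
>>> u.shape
(3, 3)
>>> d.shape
(3, 5, 37, 37)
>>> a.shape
(3, 37)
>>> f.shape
(3,)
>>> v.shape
(3, 3)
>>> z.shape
(37,)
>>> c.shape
(37, 3, 19)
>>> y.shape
(37, 3, 7)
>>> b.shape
(7, 5, 5)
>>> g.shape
(5, 37)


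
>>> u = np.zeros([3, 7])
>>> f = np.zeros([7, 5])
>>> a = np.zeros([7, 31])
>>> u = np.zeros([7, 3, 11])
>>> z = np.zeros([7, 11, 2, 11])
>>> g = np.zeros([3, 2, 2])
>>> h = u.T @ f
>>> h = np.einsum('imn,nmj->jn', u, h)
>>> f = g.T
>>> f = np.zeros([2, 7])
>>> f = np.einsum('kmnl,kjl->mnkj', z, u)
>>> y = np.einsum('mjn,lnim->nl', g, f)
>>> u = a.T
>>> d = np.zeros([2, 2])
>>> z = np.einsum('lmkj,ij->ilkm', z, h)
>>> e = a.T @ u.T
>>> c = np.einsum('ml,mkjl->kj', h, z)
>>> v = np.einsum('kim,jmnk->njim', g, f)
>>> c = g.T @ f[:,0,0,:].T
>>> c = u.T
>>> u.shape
(31, 7)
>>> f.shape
(11, 2, 7, 3)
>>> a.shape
(7, 31)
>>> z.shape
(5, 7, 2, 11)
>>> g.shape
(3, 2, 2)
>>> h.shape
(5, 11)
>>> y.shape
(2, 11)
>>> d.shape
(2, 2)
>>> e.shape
(31, 31)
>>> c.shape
(7, 31)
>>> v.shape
(7, 11, 2, 2)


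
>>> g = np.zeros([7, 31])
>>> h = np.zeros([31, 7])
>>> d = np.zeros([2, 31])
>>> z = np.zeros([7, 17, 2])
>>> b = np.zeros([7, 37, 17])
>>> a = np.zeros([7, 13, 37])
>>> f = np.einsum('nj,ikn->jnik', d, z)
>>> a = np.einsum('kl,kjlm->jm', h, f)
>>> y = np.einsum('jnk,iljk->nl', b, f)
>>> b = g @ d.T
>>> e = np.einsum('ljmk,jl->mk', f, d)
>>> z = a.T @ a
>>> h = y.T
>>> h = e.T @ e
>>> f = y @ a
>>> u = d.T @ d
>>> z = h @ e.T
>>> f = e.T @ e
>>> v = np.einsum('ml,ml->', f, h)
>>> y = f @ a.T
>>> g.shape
(7, 31)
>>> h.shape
(17, 17)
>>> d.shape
(2, 31)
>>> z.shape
(17, 7)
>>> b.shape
(7, 2)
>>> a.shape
(2, 17)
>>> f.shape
(17, 17)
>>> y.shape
(17, 2)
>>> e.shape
(7, 17)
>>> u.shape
(31, 31)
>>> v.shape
()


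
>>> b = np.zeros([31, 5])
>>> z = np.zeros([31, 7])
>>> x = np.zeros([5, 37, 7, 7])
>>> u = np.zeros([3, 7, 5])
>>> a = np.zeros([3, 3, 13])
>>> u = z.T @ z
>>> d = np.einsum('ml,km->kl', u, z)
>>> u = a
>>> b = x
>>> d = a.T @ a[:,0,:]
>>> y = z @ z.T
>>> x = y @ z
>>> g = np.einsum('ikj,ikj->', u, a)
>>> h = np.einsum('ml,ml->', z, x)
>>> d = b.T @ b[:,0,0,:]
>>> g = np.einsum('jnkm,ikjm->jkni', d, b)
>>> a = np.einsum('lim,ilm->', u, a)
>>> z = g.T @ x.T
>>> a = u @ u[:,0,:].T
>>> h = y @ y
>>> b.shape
(5, 37, 7, 7)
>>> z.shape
(5, 7, 37, 31)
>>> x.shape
(31, 7)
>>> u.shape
(3, 3, 13)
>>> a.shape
(3, 3, 3)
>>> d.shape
(7, 7, 37, 7)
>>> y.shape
(31, 31)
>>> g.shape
(7, 37, 7, 5)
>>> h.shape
(31, 31)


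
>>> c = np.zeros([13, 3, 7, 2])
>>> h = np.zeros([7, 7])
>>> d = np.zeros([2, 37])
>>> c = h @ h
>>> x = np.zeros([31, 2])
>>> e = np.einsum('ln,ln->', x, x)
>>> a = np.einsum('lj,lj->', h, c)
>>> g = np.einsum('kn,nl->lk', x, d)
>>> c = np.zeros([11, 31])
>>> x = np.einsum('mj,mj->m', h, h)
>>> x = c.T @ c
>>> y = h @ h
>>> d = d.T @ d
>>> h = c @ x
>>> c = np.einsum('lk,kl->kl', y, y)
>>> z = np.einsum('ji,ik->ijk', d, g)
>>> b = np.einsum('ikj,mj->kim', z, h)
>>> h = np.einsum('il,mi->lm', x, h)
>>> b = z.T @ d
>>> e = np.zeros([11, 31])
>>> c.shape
(7, 7)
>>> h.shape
(31, 11)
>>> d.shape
(37, 37)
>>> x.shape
(31, 31)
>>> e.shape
(11, 31)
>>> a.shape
()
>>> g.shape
(37, 31)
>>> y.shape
(7, 7)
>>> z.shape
(37, 37, 31)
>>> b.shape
(31, 37, 37)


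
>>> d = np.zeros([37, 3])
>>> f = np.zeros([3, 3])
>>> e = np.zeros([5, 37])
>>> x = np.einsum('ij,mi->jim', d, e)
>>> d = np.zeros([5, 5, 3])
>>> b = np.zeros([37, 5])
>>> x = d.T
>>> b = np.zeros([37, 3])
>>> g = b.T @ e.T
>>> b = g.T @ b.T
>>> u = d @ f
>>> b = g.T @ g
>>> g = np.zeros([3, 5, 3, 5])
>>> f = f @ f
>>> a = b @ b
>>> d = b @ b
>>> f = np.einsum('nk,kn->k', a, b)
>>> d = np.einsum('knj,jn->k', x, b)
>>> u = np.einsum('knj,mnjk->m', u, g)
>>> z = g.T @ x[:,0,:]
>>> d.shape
(3,)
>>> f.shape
(5,)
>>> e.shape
(5, 37)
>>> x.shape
(3, 5, 5)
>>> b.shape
(5, 5)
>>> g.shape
(3, 5, 3, 5)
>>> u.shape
(3,)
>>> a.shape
(5, 5)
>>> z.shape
(5, 3, 5, 5)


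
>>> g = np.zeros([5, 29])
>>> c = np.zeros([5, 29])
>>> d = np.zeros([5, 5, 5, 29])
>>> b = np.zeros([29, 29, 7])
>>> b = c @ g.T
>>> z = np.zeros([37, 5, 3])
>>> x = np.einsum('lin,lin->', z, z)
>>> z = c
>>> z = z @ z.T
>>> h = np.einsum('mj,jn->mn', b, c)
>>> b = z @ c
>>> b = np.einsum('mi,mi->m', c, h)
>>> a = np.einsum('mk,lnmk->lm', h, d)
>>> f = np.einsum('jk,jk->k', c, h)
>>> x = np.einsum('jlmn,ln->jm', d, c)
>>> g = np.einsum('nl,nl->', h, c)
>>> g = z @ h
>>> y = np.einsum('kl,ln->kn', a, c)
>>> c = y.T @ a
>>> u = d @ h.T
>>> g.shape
(5, 29)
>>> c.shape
(29, 5)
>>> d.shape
(5, 5, 5, 29)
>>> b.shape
(5,)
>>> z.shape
(5, 5)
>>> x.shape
(5, 5)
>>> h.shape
(5, 29)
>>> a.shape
(5, 5)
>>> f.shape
(29,)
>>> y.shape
(5, 29)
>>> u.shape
(5, 5, 5, 5)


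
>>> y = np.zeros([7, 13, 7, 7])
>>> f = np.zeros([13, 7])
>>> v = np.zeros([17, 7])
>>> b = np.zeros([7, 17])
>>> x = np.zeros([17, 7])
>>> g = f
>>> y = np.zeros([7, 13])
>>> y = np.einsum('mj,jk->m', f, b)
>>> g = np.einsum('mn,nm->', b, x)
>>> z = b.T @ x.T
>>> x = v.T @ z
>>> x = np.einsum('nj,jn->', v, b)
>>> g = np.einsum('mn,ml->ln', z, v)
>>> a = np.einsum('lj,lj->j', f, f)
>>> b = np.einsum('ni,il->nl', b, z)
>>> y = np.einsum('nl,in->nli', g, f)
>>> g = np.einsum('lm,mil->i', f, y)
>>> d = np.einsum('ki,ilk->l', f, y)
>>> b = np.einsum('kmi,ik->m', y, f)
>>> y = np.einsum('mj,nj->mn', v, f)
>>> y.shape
(17, 13)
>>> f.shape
(13, 7)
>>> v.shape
(17, 7)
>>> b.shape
(17,)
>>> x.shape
()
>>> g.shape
(17,)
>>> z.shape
(17, 17)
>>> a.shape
(7,)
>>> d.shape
(17,)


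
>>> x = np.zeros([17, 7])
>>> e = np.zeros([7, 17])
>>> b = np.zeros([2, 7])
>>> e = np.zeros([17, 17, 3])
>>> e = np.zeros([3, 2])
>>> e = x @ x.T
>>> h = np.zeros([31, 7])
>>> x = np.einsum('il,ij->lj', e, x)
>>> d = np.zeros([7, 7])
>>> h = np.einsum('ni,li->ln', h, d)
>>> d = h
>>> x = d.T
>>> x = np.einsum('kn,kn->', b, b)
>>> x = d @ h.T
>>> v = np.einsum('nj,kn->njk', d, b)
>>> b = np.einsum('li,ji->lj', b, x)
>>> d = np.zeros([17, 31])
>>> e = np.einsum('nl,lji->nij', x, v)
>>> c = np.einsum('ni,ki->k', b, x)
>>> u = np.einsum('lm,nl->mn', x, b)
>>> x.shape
(7, 7)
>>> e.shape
(7, 2, 31)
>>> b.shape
(2, 7)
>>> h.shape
(7, 31)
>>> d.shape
(17, 31)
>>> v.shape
(7, 31, 2)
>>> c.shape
(7,)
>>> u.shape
(7, 2)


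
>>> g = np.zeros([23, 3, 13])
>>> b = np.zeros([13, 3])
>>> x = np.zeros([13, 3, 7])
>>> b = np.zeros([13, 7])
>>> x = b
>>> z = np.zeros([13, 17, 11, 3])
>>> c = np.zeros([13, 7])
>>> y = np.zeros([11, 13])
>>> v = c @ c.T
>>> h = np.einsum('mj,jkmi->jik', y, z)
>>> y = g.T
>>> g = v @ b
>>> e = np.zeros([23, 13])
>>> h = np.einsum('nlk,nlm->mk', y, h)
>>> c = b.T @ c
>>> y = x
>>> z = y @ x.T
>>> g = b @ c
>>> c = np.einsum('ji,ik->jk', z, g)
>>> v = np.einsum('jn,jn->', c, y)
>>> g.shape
(13, 7)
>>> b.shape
(13, 7)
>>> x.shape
(13, 7)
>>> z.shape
(13, 13)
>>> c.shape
(13, 7)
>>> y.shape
(13, 7)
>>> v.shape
()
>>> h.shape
(17, 23)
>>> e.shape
(23, 13)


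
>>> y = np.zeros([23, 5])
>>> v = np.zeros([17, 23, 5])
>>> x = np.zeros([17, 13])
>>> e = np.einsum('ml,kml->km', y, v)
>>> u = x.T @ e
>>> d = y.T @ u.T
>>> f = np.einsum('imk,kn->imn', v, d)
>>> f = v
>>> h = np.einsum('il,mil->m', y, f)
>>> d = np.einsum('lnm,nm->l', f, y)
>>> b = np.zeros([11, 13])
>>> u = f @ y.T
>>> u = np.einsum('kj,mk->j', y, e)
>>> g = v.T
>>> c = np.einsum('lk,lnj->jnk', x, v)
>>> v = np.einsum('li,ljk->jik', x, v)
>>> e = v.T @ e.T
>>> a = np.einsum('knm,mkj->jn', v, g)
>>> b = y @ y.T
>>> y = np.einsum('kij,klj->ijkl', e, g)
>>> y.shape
(13, 17, 5, 23)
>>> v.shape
(23, 13, 5)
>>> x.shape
(17, 13)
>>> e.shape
(5, 13, 17)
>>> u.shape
(5,)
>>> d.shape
(17,)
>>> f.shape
(17, 23, 5)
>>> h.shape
(17,)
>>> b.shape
(23, 23)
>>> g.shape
(5, 23, 17)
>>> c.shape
(5, 23, 13)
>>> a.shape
(17, 13)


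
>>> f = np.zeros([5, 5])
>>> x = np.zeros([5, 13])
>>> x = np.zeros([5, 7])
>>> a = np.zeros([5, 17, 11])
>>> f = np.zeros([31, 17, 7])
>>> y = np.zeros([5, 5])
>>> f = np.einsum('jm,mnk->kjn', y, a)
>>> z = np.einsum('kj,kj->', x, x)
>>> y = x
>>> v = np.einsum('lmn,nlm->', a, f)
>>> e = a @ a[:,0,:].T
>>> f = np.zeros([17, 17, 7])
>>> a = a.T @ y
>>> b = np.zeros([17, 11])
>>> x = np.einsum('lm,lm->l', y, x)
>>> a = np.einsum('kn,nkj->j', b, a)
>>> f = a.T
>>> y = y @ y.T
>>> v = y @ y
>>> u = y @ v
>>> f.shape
(7,)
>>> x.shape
(5,)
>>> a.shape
(7,)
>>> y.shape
(5, 5)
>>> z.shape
()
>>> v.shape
(5, 5)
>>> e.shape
(5, 17, 5)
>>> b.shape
(17, 11)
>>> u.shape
(5, 5)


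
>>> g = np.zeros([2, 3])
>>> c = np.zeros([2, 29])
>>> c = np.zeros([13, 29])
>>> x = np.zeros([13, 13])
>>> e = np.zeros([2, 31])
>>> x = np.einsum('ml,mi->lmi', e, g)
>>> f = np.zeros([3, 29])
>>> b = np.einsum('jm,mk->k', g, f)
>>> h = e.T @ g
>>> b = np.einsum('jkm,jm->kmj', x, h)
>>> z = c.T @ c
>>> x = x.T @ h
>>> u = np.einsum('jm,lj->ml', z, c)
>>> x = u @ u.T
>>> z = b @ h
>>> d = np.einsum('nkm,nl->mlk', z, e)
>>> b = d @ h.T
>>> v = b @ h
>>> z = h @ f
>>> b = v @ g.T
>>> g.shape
(2, 3)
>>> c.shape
(13, 29)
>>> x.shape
(29, 29)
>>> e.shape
(2, 31)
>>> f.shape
(3, 29)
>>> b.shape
(3, 31, 2)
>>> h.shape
(31, 3)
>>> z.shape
(31, 29)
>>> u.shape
(29, 13)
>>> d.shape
(3, 31, 3)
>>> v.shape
(3, 31, 3)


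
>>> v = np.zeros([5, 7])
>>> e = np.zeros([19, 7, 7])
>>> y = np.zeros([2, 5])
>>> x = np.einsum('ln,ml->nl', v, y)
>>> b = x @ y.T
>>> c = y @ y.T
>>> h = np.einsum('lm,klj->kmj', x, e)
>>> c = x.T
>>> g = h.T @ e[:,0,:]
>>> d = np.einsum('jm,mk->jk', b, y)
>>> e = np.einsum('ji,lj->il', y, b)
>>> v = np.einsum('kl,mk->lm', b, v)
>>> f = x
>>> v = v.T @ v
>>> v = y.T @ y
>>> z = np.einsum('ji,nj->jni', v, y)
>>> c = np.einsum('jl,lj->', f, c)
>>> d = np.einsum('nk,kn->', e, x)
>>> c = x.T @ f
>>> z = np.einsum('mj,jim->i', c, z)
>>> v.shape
(5, 5)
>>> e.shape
(5, 7)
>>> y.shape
(2, 5)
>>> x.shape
(7, 5)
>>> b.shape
(7, 2)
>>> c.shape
(5, 5)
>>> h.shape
(19, 5, 7)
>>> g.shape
(7, 5, 7)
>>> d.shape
()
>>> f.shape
(7, 5)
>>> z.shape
(2,)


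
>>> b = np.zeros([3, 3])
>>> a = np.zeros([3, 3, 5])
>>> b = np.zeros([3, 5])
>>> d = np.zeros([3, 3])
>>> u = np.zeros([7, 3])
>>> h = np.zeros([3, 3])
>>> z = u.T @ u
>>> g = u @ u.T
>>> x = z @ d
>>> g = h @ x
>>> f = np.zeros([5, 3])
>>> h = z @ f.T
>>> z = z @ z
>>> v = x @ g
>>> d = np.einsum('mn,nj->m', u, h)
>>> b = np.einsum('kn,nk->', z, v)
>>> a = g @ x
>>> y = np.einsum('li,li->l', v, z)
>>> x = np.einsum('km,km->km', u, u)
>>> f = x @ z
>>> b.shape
()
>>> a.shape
(3, 3)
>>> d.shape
(7,)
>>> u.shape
(7, 3)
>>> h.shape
(3, 5)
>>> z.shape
(3, 3)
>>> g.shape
(3, 3)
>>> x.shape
(7, 3)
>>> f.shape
(7, 3)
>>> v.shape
(3, 3)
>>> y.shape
(3,)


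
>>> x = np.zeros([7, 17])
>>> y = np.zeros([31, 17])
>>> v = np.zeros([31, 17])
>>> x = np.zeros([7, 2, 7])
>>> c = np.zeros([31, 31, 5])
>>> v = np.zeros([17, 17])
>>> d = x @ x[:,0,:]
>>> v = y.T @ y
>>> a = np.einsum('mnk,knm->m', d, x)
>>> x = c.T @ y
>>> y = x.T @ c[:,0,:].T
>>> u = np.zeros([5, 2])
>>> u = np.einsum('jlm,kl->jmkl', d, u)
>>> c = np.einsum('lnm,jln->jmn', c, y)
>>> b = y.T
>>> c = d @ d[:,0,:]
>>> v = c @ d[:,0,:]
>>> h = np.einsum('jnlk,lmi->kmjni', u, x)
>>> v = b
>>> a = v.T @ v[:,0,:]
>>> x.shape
(5, 31, 17)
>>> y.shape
(17, 31, 31)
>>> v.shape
(31, 31, 17)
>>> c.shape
(7, 2, 7)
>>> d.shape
(7, 2, 7)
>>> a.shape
(17, 31, 17)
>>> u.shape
(7, 7, 5, 2)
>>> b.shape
(31, 31, 17)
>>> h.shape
(2, 31, 7, 7, 17)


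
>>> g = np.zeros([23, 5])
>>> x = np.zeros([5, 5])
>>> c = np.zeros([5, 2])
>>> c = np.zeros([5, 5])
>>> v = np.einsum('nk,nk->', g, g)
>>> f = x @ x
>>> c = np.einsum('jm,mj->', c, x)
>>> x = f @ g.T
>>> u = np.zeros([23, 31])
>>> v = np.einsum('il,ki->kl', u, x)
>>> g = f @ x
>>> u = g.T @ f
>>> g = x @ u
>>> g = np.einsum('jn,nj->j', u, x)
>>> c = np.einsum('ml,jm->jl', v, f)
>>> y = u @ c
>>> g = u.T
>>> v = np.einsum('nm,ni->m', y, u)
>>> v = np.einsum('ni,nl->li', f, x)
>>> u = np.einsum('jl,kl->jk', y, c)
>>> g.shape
(5, 23)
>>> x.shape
(5, 23)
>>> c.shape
(5, 31)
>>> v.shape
(23, 5)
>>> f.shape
(5, 5)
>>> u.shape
(23, 5)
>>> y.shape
(23, 31)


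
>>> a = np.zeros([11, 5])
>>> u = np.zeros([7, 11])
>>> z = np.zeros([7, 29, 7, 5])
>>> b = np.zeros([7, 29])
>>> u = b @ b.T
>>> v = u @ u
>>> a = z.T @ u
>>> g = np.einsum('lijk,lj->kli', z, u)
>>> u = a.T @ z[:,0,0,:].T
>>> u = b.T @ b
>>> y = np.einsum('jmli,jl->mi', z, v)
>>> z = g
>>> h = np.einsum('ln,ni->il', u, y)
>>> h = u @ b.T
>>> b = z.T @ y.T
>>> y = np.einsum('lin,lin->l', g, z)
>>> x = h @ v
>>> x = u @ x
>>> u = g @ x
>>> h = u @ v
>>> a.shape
(5, 7, 29, 7)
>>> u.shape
(5, 7, 7)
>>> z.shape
(5, 7, 29)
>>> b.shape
(29, 7, 29)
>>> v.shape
(7, 7)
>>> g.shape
(5, 7, 29)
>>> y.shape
(5,)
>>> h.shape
(5, 7, 7)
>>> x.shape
(29, 7)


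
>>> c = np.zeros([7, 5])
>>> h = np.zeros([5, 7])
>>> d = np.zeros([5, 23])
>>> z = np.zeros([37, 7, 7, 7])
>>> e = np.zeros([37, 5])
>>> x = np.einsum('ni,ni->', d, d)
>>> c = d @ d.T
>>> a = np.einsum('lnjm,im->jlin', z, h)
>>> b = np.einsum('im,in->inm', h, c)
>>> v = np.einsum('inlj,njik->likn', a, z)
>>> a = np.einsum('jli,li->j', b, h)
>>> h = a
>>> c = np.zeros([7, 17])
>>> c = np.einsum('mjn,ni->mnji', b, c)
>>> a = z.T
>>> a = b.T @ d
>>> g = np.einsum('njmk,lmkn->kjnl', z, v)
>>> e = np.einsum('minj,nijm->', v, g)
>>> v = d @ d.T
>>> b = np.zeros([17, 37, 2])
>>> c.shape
(5, 7, 5, 17)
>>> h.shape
(5,)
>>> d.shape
(5, 23)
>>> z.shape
(37, 7, 7, 7)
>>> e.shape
()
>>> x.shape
()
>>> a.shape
(7, 5, 23)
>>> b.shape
(17, 37, 2)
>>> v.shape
(5, 5)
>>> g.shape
(7, 7, 37, 5)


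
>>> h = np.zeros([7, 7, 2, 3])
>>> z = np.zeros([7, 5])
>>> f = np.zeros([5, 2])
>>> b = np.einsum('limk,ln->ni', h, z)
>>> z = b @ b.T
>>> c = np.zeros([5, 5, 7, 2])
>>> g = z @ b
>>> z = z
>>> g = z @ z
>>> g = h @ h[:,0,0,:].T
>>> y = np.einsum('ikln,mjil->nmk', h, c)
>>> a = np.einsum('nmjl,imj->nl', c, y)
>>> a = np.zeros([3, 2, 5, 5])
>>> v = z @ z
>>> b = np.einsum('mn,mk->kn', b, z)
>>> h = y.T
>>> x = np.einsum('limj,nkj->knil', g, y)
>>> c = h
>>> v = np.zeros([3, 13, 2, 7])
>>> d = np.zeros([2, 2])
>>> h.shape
(7, 5, 3)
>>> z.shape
(5, 5)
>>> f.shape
(5, 2)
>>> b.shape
(5, 7)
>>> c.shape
(7, 5, 3)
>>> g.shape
(7, 7, 2, 7)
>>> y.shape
(3, 5, 7)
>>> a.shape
(3, 2, 5, 5)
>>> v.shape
(3, 13, 2, 7)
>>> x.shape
(5, 3, 7, 7)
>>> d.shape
(2, 2)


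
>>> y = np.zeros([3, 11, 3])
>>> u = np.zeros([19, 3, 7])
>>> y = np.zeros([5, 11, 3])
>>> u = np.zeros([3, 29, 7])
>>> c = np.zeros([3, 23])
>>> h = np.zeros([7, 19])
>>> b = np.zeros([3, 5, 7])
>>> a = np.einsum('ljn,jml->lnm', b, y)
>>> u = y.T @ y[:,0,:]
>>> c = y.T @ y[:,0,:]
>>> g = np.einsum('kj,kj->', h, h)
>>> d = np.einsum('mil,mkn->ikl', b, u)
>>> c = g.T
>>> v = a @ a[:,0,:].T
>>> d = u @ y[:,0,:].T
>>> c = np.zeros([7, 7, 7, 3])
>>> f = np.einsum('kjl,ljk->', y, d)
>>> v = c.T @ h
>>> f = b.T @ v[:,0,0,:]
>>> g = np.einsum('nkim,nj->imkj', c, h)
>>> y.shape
(5, 11, 3)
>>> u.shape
(3, 11, 3)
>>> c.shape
(7, 7, 7, 3)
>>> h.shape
(7, 19)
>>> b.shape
(3, 5, 7)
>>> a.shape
(3, 7, 11)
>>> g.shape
(7, 3, 7, 19)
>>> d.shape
(3, 11, 5)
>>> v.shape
(3, 7, 7, 19)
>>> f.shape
(7, 5, 19)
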